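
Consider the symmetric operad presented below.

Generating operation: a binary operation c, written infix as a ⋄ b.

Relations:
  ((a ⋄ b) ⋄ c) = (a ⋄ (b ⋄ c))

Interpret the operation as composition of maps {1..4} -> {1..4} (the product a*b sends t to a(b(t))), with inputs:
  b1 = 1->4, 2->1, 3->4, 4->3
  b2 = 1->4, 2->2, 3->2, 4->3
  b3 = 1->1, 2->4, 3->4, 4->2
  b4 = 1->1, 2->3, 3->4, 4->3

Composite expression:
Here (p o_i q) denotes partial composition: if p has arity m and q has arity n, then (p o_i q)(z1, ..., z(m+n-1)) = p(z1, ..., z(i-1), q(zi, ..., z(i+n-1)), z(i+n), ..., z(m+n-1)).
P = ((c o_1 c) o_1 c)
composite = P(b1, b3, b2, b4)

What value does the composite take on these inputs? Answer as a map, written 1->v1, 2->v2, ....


1->1, 2->3, 3->3, 4->3

(b1 ⋄ b3) = 1->4, 2->3, 3->3, 4->1
((b1 ⋄ b3) ⋄ b2) = 1->1, 2->3, 3->3, 4->3
(((b1 ⋄ b3) ⋄ b2) ⋄ b4) = 1->1, 2->3, 3->3, 4->3


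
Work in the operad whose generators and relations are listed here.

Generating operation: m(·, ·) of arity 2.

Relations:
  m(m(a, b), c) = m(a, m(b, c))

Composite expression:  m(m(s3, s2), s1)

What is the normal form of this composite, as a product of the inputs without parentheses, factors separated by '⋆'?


s3 ⋆ s2 ⋆ s1

Under associativity of m, the answer is the s's in reading order.
m(s3, s2) unparenthesizes to s3 ⋆ s2
m(m(s3, s2), s1) unparenthesizes to s3 ⋆ s2 ⋆ s1


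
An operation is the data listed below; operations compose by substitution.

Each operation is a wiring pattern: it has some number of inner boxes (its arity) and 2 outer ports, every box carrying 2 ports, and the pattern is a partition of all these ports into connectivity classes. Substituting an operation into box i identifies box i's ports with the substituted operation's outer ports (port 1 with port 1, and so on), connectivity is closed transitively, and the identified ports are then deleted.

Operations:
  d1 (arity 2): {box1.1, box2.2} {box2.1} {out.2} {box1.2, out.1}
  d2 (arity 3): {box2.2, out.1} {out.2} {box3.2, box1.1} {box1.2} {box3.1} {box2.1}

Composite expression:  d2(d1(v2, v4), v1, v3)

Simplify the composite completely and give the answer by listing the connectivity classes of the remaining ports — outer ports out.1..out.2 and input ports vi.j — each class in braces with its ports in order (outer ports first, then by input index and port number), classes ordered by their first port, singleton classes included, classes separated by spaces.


{out.1, v1.2} {out.2} {v1.1} {v2.1, v4.2} {v2.2, v3.2} {v3.1} {v4.1}

After gluing at d2, chains via deleted ports link the v-ports.
through d1, on inputs (v2, v4): {out.1, v2.2} {out.2} {v2.1, v4.2} {v4.1} (out.j = stage outer ports)
through d2, on inputs (v2, v4, v1, v3): {out.1, v1.2} {out.2} {v1.1} {v2.1, v4.2} {v2.2, v3.2} {v3.1} {v4.1} (out.j = stage outer ports)


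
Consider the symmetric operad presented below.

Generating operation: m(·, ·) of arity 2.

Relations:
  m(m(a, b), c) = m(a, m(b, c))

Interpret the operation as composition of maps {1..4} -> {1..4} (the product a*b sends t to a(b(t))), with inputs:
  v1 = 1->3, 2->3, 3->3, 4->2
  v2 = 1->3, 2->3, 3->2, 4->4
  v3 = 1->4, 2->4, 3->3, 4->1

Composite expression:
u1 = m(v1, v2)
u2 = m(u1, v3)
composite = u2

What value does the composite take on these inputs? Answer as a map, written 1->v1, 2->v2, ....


1->2, 2->2, 3->3, 4->3

m(v1, v2) = 1->3, 2->3, 3->3, 4->2
m(m(v1, v2), v3) = 1->2, 2->2, 3->3, 4->3


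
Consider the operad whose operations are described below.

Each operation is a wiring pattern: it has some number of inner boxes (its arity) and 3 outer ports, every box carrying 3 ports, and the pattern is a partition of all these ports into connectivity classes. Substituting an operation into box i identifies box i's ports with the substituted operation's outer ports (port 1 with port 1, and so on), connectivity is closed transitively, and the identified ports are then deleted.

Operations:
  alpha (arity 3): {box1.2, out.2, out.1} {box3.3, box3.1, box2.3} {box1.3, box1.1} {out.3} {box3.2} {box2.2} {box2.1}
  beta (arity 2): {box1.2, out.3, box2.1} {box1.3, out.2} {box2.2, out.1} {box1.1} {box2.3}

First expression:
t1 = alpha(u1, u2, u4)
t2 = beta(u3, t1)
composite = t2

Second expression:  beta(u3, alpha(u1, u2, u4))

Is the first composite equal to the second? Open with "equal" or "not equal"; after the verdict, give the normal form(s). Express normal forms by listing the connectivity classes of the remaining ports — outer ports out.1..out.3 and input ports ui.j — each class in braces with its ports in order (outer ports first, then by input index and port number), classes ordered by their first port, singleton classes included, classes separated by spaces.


equal — both sides give {out.1, out.3, u1.2, u3.2} {out.2, u3.3} {u1.1, u1.3} {u2.1} {u2.2} {u2.3, u4.1, u4.3} {u3.1} {u4.2}


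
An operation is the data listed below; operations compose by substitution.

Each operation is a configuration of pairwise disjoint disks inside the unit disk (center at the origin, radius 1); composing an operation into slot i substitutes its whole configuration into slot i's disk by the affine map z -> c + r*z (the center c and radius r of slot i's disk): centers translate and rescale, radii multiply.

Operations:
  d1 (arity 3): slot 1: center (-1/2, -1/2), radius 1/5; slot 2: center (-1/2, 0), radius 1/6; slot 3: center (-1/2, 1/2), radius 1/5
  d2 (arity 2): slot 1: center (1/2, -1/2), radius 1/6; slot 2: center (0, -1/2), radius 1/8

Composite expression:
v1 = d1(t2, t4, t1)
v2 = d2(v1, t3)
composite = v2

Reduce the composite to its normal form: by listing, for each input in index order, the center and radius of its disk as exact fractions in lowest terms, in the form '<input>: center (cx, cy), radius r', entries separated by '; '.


Each t-disk chains the slot maps above it in d2; radii multiply.
t2: after 2 affine steps, its disk has center (5/12, -7/12), radius 1/30
t4: after 2 affine steps, its disk has center (5/12, -1/2), radius 1/36
t1: after 2 affine steps, its disk has center (5/12, -5/12), radius 1/30
t3: after 1 affine step, its disk has center (0, -1/2), radius 1/8

t1: center (5/12, -5/12), radius 1/30; t2: center (5/12, -7/12), radius 1/30; t3: center (0, -1/2), radius 1/8; t4: center (5/12, -1/2), radius 1/36


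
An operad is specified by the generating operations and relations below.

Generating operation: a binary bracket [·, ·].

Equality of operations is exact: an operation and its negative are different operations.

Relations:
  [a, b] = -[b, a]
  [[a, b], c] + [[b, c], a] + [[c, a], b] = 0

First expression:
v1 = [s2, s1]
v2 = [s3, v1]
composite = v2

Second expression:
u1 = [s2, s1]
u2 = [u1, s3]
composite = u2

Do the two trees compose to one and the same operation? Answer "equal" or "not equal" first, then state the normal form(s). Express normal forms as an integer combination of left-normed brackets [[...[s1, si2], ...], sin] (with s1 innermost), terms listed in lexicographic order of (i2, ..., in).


not equal; the first gives [[s1, s2], s3] and the second -[[s1, s2], s3]


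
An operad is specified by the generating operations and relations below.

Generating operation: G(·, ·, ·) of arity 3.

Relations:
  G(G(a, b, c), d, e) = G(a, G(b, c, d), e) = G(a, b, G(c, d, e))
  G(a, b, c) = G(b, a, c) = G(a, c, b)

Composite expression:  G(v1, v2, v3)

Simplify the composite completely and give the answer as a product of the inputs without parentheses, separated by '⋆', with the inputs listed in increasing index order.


v1 ⋆ v2 ⋆ v3

Shape and order are irrelevant to G; the v-input set decides.
G(v1, v2, v3) flattens to v1 ⋆ v2 ⋆ v3
putting the inputs in ascending order: v1 ⋆ v2 ⋆ v3


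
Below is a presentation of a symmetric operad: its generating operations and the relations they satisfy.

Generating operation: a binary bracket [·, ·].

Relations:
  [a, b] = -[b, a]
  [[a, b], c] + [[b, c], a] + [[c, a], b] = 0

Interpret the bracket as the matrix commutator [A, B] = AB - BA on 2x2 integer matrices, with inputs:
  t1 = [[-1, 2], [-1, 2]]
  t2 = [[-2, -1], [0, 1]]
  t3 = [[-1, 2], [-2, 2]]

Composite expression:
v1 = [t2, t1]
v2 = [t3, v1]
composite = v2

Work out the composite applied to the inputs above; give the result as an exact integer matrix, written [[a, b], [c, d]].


[t2, t1] = [[1, -9], [-3, -1]]
[t3, [t2, t1]] = [[-24, 23], [-13, 24]]

[[-24, 23], [-13, 24]]


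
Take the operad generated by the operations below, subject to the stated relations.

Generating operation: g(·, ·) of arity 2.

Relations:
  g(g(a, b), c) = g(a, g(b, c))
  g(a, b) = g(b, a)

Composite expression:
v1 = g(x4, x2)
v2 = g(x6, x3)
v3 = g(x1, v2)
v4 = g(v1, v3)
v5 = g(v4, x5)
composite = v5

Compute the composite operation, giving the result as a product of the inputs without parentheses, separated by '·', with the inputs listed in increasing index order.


x1 · x2 · x3 · x4 · x5 · x6

Any arrangement under g is one operation, so sort the x-inputs.
g(x4, x2) flattens to x4 · x2
g(x6, x3) flattens to x6 · x3
g(x1, g(x6, x3)) flattens to x1 · x6 · x3
g(g(x4, x2), g(x1, g(x6, x3))) flattens to x4 · x2 · x1 · x6 · x3
g(g(g(x4, x2), g(x1, g(x6, x3))), x5) flattens to x4 · x2 · x1 · x6 · x3 · x5
the factors in increasing index order: x1 · x2 · x3 · x4 · x5 · x6


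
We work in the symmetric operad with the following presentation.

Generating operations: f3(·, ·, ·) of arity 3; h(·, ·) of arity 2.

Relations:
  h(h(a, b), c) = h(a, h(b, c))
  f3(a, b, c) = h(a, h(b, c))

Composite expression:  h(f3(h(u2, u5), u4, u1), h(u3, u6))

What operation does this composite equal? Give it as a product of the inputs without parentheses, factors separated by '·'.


u2 · u5 · u4 · u1 · u3 · u6

Every regrouping of h is equal, so read the u-inputs in written order.
h(u2, u5) spells out as u2 · u5
f3(h(u2, u5), u4, u1) spells out as u2 · u5 · u4 · u1
h(u3, u6) spells out as u3 · u6
h(f3(h(u2, u5), u4, u1), h(u3, u6)) spells out as u2 · u5 · u4 · u1 · u3 · u6


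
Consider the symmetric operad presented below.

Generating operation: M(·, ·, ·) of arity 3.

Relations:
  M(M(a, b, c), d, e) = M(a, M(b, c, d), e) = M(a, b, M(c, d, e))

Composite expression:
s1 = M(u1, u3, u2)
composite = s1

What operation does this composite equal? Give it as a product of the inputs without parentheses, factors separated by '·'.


Key point: M is associative — brackets drop, the u-order remains.
M(u1, u3, u2) spells out as u1 · u3 · u2

u1 · u3 · u2


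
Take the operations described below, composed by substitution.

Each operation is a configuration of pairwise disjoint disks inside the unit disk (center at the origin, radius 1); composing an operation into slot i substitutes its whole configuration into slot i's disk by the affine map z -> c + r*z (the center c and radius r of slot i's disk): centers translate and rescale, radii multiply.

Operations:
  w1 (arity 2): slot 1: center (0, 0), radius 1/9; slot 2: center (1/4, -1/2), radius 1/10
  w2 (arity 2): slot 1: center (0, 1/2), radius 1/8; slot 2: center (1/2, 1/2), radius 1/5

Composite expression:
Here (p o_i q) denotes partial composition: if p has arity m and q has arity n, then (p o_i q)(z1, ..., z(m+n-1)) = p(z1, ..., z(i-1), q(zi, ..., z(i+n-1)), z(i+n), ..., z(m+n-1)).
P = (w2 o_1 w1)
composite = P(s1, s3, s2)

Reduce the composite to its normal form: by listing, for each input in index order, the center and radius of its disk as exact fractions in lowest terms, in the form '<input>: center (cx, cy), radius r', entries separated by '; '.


Nesting under w2 composes maps z -> c + r*z down each s-path.
s1 passes through 2 substitutions, ending at center (0, 1/2), radius 1/72
s3 passes through 2 substitutions, ending at center (1/32, 7/16), radius 1/80
s2 passes through 1 substitution, ending at center (1/2, 1/2), radius 1/5

s1: center (0, 1/2), radius 1/72; s2: center (1/2, 1/2), radius 1/5; s3: center (1/32, 7/16), radius 1/80


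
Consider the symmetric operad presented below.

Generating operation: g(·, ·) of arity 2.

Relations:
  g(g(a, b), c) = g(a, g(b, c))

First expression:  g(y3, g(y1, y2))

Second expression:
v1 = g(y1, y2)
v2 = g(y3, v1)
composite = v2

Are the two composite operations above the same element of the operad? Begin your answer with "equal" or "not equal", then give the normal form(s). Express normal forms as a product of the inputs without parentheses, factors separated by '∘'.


equal — both sides give y3 ∘ y1 ∘ y2


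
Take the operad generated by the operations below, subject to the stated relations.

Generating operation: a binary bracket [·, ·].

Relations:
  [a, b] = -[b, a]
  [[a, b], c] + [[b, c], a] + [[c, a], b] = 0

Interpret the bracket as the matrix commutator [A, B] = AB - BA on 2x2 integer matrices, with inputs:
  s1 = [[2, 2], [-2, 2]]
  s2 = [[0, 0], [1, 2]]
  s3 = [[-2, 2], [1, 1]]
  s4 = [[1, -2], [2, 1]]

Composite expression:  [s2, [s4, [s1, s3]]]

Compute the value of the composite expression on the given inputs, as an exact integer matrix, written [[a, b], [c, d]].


[[-24, -48], [0, 24]]

[s1, s3] = [[6, 6], [6, -6]]
[s4, [s1, s3]] = [[-24, 24], [24, 24]]
[s2, [s4, [s1, s3]]] = [[-24, -48], [0, 24]]


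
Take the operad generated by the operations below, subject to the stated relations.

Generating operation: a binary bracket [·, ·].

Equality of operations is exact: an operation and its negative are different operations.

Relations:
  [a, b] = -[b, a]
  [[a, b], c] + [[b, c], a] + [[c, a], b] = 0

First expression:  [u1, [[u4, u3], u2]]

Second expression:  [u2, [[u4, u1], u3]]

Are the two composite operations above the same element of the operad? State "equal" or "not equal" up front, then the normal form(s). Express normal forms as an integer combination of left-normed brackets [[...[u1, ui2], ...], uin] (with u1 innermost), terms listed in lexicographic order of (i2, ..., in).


The first expression reduces to [[[u1, u2], u3], u4] - [[[u1, u2], u4], u3] - [[[u1, u3], u4], u2] + [[[u1, u4], u3], u2]
The second expression reduces to [[[u1, u4], u3], u2]
Distinct normal forms: not equal.

not equal; first: [[[u1, u2], u3], u4] - [[[u1, u2], u4], u3] - [[[u1, u3], u4], u2] + [[[u1, u4], u3], u2]; second: [[[u1, u4], u3], u2]


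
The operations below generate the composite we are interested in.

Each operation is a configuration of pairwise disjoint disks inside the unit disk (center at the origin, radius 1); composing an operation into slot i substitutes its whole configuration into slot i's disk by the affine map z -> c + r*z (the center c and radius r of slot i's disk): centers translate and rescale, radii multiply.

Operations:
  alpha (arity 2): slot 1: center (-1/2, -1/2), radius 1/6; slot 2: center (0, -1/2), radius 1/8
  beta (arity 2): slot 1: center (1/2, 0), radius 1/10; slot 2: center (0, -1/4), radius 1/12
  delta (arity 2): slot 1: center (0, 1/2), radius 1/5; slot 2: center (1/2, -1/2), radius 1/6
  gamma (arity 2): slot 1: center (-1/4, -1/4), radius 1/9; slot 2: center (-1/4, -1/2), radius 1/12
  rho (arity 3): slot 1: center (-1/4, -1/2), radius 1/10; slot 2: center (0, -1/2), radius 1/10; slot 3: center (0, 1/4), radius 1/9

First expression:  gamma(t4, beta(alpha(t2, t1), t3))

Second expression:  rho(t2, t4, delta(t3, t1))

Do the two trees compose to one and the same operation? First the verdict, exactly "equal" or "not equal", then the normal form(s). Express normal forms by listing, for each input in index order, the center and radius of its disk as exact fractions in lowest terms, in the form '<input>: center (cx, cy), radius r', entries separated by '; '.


not equal: they reduce to t1: center (-5/24, -121/240), radius 1/960; t2: center (-17/80, -121/240), radius 1/720; t3: center (-1/4, -25/48), radius 1/144; t4: center (-1/4, -1/4), radius 1/9 and t1: center (1/18, 7/36), radius 1/54; t2: center (-1/4, -1/2), radius 1/10; t3: center (0, 11/36), radius 1/45; t4: center (0, -1/2), radius 1/10


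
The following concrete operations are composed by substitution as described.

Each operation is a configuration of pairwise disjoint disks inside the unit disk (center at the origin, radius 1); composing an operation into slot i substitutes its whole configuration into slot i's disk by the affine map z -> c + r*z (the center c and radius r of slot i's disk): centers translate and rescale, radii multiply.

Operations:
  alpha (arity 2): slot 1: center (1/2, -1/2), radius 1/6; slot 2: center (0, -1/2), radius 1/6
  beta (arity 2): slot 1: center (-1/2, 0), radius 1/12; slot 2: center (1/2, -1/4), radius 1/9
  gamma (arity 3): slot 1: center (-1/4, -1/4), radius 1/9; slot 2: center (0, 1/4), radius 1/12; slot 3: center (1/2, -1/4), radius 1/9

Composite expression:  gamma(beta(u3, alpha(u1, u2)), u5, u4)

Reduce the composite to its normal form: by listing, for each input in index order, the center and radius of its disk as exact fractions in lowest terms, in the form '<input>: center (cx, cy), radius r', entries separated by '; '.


Each u-disk chains the slot maps above it in gamma; radii multiply.
u3: after 2 affine steps, its disk has center (-11/36, -1/4), radius 1/108
u1: after 3 affine steps, its disk has center (-61/324, -23/81), radius 1/486
u2: after 3 affine steps, its disk has center (-7/36, -23/81), radius 1/486
u5: after 1 affine step, its disk has center (0, 1/4), radius 1/12
u4: after 1 affine step, its disk has center (1/2, -1/4), radius 1/9

u1: center (-61/324, -23/81), radius 1/486; u2: center (-7/36, -23/81), radius 1/486; u3: center (-11/36, -1/4), radius 1/108; u4: center (1/2, -1/4), radius 1/9; u5: center (0, 1/4), radius 1/12


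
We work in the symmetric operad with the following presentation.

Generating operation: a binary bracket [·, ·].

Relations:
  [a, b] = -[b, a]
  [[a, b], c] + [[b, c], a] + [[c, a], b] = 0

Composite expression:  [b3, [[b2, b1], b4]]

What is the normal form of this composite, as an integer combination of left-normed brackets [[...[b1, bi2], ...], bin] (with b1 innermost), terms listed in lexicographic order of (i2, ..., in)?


Left-normed coefficients sit on the b1-initial expansion words.
Composite bracket: [b3, [[b2, b1], b4]]
Applying ab - ba throughout gives 8 signed words (2^3 = 8).
Coefficients come from the b1-initial words:
  from b1b2b4b3, sign +1: term +[[[b1, b2], b4], b3]

[[[b1, b2], b4], b3]


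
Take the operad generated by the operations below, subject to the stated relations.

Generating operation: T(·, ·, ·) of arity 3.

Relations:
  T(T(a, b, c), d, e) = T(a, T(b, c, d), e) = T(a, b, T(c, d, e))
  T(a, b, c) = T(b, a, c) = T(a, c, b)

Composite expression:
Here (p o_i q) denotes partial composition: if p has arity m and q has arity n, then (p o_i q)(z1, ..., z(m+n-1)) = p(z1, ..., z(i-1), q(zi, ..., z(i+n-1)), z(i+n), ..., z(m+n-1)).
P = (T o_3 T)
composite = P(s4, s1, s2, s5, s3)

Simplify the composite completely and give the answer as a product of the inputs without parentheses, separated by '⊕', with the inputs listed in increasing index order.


s1 ⊕ s2 ⊕ s3 ⊕ s4 ⊕ s5

Key point: T commutes, so take the s-inputs in any fixed order.
T(s2, s5, s3) linearizes to s2 ⊕ s5 ⊕ s3
T(s4, s1, T(s2, s5, s3)) linearizes to s4 ⊕ s1 ⊕ s2 ⊕ s5 ⊕ s3
rearranged into index order: s1 ⊕ s2 ⊕ s3 ⊕ s4 ⊕ s5


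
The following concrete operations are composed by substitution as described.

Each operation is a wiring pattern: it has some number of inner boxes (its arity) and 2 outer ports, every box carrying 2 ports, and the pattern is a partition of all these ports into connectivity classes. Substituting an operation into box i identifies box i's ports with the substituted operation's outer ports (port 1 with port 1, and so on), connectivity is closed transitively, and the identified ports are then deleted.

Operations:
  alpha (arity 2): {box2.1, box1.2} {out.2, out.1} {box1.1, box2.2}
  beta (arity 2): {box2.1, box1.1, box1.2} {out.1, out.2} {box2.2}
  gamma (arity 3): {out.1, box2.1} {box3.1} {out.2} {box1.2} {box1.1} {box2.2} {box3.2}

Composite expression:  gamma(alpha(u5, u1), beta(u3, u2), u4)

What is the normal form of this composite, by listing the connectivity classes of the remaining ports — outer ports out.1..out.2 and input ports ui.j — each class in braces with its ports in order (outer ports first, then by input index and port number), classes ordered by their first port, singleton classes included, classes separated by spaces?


{out.1} {out.2} {u1.1, u5.2} {u1.2, u5.1} {u2.1, u3.1, u3.2} {u2.2} {u4.1} {u4.2}

Two ports join when wires chain via gamma-identified ports.
through alpha, on inputs (u5, u1): {out.1, out.2} {u1.1, u5.2} {u1.2, u5.1} (out.j = stage outer ports)
through beta, on inputs (u3, u2): {out.1, out.2} {u2.1, u3.1, u3.2} {u2.2} (out.j = stage outer ports)
through gamma, on inputs (u5, u1, u3, u2, u4): {out.1} {out.2} {u1.1, u5.2} {u1.2, u5.1} {u2.1, u3.1, u3.2} {u2.2} {u4.1} {u4.2} (out.j = stage outer ports)


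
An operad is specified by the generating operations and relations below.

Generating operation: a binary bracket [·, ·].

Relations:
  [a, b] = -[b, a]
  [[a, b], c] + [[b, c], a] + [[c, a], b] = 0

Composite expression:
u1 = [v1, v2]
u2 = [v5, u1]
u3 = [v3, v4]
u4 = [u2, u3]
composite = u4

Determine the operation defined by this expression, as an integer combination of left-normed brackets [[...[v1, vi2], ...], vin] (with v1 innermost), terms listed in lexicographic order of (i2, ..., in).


-[[[[v1, v2], v5], v3], v4] + [[[[v1, v2], v5], v4], v3]


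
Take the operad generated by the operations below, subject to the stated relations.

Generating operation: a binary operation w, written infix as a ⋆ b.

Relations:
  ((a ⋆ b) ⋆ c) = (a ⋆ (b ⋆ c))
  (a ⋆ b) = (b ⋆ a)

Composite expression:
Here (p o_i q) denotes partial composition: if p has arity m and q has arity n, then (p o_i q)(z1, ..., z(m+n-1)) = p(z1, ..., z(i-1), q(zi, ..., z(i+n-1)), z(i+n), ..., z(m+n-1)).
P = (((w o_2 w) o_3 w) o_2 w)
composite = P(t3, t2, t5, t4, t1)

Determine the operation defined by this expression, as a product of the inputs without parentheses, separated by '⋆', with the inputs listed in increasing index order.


t1 ⋆ t2 ⋆ t3 ⋆ t4 ⋆ t5

Key point: w commutes, so take the t-inputs in any fixed order.
(t2 ⋆ t5) flattens to t2 ⋆ t5
(t4 ⋆ t1) flattens to t4 ⋆ t1
((t2 ⋆ t5) ⋆ (t4 ⋆ t1)) flattens to t2 ⋆ t5 ⋆ t4 ⋆ t1
(t3 ⋆ ((t2 ⋆ t5) ⋆ (t4 ⋆ t1))) flattens to t3 ⋆ t2 ⋆ t5 ⋆ t4 ⋆ t1
putting the inputs in ascending order: t1 ⋆ t2 ⋆ t3 ⋆ t4 ⋆ t5


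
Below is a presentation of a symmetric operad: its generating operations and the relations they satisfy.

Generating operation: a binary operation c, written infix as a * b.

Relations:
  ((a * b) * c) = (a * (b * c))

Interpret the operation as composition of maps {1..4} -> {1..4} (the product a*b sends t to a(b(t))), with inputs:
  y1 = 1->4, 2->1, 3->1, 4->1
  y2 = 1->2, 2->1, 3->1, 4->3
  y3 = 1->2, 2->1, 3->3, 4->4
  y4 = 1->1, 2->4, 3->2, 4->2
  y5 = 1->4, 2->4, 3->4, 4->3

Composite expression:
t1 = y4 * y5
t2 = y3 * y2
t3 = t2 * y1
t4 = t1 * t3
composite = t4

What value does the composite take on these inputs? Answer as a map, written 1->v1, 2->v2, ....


1->2, 2->2, 3->2, 4->2

(y4 * y5) = 1->2, 2->2, 3->2, 4->2
(y3 * y2) = 1->1, 2->2, 3->2, 4->3
((y3 * y2) * y1) = 1->3, 2->1, 3->1, 4->1
((y4 * y5) * ((y3 * y2) * y1)) = 1->2, 2->2, 3->2, 4->2


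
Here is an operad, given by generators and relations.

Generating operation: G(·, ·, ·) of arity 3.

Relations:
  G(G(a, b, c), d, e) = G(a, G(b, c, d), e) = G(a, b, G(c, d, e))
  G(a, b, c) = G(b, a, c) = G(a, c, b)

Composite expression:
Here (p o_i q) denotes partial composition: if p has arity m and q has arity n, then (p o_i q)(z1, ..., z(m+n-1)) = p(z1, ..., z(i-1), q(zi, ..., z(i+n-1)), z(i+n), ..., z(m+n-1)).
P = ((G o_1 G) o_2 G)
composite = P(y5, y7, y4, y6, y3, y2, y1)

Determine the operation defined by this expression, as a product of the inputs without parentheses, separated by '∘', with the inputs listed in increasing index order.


y1 ∘ y2 ∘ y3 ∘ y4 ∘ y5 ∘ y6 ∘ y7


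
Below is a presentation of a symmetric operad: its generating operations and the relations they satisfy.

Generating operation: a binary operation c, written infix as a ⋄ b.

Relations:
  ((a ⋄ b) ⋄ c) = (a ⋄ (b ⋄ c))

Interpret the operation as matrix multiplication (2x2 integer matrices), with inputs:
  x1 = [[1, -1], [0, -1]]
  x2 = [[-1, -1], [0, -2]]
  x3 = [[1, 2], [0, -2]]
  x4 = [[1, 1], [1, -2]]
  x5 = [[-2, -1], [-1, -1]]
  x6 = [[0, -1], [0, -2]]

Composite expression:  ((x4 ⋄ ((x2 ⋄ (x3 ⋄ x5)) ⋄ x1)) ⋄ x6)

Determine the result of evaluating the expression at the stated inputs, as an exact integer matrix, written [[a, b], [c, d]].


(x3 ⋄ x5) = [[-4, -3], [2, 2]]
(x2 ⋄ (x3 ⋄ x5)) = [[2, 1], [-4, -4]]
((x2 ⋄ (x3 ⋄ x5)) ⋄ x1) = [[2, -3], [-4, 8]]
(x4 ⋄ ((x2 ⋄ (x3 ⋄ x5)) ⋄ x1)) = [[-2, 5], [10, -19]]
((x4 ⋄ ((x2 ⋄ (x3 ⋄ x5)) ⋄ x1)) ⋄ x6) = [[0, -8], [0, 28]]

[[0, -8], [0, 28]]


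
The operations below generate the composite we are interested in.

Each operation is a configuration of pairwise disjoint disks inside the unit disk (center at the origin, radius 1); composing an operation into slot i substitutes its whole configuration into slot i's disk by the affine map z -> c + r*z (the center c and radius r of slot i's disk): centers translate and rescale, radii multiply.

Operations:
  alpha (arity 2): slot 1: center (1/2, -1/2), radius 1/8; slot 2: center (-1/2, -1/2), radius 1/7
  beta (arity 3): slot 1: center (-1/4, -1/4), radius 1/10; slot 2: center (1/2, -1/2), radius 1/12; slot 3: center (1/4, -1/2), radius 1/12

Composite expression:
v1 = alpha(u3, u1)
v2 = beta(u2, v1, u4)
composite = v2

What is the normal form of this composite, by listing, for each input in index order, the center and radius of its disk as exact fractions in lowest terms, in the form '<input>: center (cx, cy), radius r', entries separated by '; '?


Only the slot chain above each u matters under beta; compose those maps.
u2 passes through 1 substitution, ending at center (-1/4, -1/4), radius 1/10
u3 passes through 2 substitutions, ending at center (13/24, -13/24), radius 1/96
u1 passes through 2 substitutions, ending at center (11/24, -13/24), radius 1/84
u4 passes through 1 substitution, ending at center (1/4, -1/2), radius 1/12

u1: center (11/24, -13/24), radius 1/84; u2: center (-1/4, -1/4), radius 1/10; u3: center (13/24, -13/24), radius 1/96; u4: center (1/4, -1/2), radius 1/12


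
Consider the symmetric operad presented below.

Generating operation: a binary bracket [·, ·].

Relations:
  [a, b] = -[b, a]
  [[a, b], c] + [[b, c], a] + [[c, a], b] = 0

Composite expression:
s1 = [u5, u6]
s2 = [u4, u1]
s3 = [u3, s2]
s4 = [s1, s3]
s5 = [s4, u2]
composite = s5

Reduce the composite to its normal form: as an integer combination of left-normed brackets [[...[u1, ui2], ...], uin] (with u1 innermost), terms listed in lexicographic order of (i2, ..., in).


-[[[[[u1, u4], u3], u5], u6], u2] + [[[[[u1, u4], u3], u6], u5], u2]

Antisymmetry and Jacobi reduce to u1-anchored left-normed brackets.
Composite bracket: [[[u5, u6], [u3, [u4, u1]]], u2]
Full expansion: 32 signed words from ab - ba (2^5 = 32).
The u1-initial words carry the normal form:
  u1u4u3u5u6u2 appears with sign -1, giving the term -[[[[[u1, u4], u3], u5], u6], u2]
  u1u4u3u6u5u2 appears with sign +1, giving the term +[[[[[u1, u4], u3], u6], u5], u2]


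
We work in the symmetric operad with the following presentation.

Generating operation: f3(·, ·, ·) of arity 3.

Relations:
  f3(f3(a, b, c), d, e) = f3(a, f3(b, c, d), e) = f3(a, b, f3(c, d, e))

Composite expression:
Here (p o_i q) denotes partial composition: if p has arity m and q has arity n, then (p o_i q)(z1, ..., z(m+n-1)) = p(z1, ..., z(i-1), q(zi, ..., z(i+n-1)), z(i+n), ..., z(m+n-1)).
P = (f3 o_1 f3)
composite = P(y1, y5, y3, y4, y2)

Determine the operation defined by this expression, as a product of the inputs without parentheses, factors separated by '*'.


y1 * y5 * y3 * y4 * y2

All parenthesizations of f3 agree; list the y-inputs left to right.
f3(y1, y5, y3) linearizes to y1 * y5 * y3
f3(f3(y1, y5, y3), y4, y2) linearizes to y1 * y5 * y3 * y4 * y2


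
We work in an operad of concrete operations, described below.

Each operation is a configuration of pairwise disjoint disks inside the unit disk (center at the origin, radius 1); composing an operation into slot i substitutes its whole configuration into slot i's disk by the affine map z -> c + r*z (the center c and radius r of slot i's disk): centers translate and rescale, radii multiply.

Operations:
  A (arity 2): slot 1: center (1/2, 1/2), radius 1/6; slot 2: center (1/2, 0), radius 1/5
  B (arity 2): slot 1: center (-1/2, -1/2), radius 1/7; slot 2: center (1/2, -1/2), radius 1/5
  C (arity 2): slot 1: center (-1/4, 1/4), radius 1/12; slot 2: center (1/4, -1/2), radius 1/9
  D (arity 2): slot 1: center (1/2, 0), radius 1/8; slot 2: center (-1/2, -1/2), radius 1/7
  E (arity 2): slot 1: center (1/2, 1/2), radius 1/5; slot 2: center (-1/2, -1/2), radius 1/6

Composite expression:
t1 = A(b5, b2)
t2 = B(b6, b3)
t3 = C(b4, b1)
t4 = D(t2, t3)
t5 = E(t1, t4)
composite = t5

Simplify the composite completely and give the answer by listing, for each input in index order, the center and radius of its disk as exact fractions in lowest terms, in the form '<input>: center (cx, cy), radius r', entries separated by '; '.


b1: center (-97/168, -25/42), radius 1/378; b2: center (3/5, 1/2), radius 1/25; b3: center (-13/32, -49/96), radius 1/240; b4: center (-33/56, -97/168), radius 1/504; b5: center (3/5, 3/5), radius 1/30; b6: center (-41/96, -49/96), radius 1/336

Follow each b-input down from E: c' goes to c + r*c', radius to r*r'.
b5 passes through 2 substitutions, ending at center (3/5, 3/5), radius 1/30
b2 passes through 2 substitutions, ending at center (3/5, 1/2), radius 1/25
b6 passes through 3 substitutions, ending at center (-41/96, -49/96), radius 1/336
b3 passes through 3 substitutions, ending at center (-13/32, -49/96), radius 1/240
b4 passes through 3 substitutions, ending at center (-33/56, -97/168), radius 1/504
b1 passes through 3 substitutions, ending at center (-97/168, -25/42), radius 1/378


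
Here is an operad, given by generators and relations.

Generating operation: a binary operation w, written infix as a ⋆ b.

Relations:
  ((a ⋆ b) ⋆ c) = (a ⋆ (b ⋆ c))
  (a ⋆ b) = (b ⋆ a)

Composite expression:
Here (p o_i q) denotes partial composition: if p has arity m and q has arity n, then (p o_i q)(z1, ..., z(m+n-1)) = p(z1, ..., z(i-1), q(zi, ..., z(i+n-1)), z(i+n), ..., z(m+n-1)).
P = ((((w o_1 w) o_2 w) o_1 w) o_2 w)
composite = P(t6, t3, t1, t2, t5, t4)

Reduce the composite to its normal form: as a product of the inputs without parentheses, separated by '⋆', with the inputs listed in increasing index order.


t1 ⋆ t2 ⋆ t3 ⋆ t4 ⋆ t5 ⋆ t6

Shape and order are irrelevant to w; the t-input set decides.
(t3 ⋆ t1) collapses to t3 ⋆ t1
(t6 ⋆ (t3 ⋆ t1)) collapses to t6 ⋆ t3 ⋆ t1
(t2 ⋆ t5) collapses to t2 ⋆ t5
((t6 ⋆ (t3 ⋆ t1)) ⋆ (t2 ⋆ t5)) collapses to t6 ⋆ t3 ⋆ t1 ⋆ t2 ⋆ t5
(((t6 ⋆ (t3 ⋆ t1)) ⋆ (t2 ⋆ t5)) ⋆ t4) collapses to t6 ⋆ t3 ⋆ t1 ⋆ t2 ⋆ t5 ⋆ t4
putting the inputs in ascending order: t1 ⋆ t2 ⋆ t3 ⋆ t4 ⋆ t5 ⋆ t6


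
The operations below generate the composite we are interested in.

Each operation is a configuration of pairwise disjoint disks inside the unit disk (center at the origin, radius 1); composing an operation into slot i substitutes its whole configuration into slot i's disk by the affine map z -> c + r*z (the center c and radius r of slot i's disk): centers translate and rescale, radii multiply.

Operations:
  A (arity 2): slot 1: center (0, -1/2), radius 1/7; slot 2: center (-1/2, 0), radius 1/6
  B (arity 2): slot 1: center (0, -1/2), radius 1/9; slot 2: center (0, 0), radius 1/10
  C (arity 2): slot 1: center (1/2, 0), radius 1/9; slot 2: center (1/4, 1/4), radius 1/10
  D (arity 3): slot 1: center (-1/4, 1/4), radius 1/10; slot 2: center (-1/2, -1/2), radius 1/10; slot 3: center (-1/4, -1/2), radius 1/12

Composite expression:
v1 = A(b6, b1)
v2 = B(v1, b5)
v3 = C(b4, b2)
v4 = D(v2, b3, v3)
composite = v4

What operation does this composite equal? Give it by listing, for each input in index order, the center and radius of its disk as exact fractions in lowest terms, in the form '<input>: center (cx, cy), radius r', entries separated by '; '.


b1: center (-23/90, 1/5), radius 1/540; b2: center (-11/48, -23/48), radius 1/120; b3: center (-1/2, -1/2), radius 1/10; b4: center (-5/24, -1/2), radius 1/108; b5: center (-1/4, 1/4), radius 1/100; b6: center (-1/4, 7/36), radius 1/630

Only the slot chain above each b matters under D; compose those maps.
input b6: applying the 3 nested substitutions gives center (-1/4, 7/36), radius 1/630
input b1: applying the 3 nested substitutions gives center (-23/90, 1/5), radius 1/540
input b5: applying the 2 nested substitutions gives center (-1/4, 1/4), radius 1/100
input b3: applying the 1 nested substitution gives center (-1/2, -1/2), radius 1/10
input b4: applying the 2 nested substitutions gives center (-5/24, -1/2), radius 1/108
input b2: applying the 2 nested substitutions gives center (-11/48, -23/48), radius 1/120


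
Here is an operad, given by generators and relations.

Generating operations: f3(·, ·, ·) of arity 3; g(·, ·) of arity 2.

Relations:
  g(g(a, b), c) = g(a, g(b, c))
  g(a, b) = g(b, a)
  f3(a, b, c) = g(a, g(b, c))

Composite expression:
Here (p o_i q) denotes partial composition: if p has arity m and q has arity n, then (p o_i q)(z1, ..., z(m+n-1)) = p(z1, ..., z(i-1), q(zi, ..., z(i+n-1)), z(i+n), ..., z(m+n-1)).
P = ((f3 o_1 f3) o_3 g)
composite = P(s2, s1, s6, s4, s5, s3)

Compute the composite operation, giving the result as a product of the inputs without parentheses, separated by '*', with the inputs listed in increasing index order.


s1 * s2 * s3 * s4 * s5 * s6

Any arrangement under f3 is one operation, so sort the s-inputs.
g(s6, s4) flattens to s6 * s4
f3(s2, s1, g(s6, s4)) flattens to s2 * s1 * s6 * s4
f3(f3(s2, s1, g(s6, s4)), s5, s3) flattens to s2 * s1 * s6 * s4 * s5 * s3
rearranged into index order: s1 * s2 * s3 * s4 * s5 * s6


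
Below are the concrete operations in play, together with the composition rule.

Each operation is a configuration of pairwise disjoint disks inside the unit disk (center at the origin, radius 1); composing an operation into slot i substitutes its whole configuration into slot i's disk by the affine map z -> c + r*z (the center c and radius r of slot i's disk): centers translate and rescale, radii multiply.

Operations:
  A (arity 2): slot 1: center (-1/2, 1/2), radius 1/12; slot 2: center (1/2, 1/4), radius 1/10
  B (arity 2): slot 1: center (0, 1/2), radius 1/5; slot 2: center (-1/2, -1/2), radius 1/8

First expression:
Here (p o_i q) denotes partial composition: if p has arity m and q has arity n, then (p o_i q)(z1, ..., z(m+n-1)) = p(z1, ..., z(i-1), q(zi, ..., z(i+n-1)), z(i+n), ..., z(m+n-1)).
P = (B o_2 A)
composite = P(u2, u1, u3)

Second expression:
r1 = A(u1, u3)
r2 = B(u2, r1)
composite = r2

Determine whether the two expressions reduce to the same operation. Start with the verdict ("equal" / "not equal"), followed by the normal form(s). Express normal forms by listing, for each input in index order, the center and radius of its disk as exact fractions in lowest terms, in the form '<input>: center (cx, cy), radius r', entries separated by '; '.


Reducing the first expression gives u1: center (-9/16, -7/16), radius 1/96; u2: center (0, 1/2), radius 1/5; u3: center (-7/16, -15/32), radius 1/80
Reducing the second expression gives u1: center (-9/16, -7/16), radius 1/96; u2: center (0, 1/2), radius 1/5; u3: center (-7/16, -15/32), radius 1/80
One common form — equal.

equal; both compose to u1: center (-9/16, -7/16), radius 1/96; u2: center (0, 1/2), radius 1/5; u3: center (-7/16, -15/32), radius 1/80


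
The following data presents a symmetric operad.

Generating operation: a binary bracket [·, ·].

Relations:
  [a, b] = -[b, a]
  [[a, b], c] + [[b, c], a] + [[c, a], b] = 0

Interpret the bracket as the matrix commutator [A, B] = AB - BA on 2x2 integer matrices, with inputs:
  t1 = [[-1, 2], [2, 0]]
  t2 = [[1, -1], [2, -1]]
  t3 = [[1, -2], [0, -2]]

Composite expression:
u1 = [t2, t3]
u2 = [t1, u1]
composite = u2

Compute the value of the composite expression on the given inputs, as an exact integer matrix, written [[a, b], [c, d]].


[t2, t3] = [[4, -1], [6, -4]]
[t1, [t2, t3]] = [[14, -15], [22, -14]]

[[14, -15], [22, -14]]


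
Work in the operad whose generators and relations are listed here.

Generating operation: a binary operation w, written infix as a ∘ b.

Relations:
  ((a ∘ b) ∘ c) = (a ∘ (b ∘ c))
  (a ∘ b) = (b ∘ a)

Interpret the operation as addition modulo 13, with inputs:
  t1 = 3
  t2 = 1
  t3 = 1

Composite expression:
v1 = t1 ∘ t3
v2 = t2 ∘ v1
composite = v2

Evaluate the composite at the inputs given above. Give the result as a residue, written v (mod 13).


(t1 ∘ t3) = 4
(t2 ∘ (t1 ∘ t3)) = 5

5 (mod 13)


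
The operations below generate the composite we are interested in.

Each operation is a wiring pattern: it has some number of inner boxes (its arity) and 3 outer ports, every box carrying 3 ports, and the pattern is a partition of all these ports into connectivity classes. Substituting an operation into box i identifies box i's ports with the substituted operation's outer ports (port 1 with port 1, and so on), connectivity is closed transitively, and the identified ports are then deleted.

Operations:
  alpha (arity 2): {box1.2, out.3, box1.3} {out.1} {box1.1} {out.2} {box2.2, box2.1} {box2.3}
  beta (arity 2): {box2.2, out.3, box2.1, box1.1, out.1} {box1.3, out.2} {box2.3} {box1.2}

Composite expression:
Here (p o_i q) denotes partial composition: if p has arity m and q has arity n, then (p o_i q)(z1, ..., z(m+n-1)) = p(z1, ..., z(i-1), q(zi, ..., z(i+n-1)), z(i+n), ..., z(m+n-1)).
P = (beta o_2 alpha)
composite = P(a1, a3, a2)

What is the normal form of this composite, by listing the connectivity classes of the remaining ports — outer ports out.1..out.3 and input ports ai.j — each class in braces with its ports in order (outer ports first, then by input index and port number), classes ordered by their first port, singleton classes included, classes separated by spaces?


{out.1, out.3, a1.1} {out.2, a1.3} {a1.2} {a2.1, a2.2} {a2.3} {a3.1} {a3.2, a3.3}

Reachability decides: close wires over beta-identified ports.
through alpha, on inputs (a3, a2): {out.1} {out.2} {out.3, a3.2, a3.3} {a2.1, a2.2} {a2.3} {a3.1} (out.j = stage outer ports)
through beta, on inputs (a1, a3, a2): {out.1, out.3, a1.1} {out.2, a1.3} {a1.2} {a2.1, a2.2} {a2.3} {a3.1} {a3.2, a3.3} (out.j = stage outer ports)


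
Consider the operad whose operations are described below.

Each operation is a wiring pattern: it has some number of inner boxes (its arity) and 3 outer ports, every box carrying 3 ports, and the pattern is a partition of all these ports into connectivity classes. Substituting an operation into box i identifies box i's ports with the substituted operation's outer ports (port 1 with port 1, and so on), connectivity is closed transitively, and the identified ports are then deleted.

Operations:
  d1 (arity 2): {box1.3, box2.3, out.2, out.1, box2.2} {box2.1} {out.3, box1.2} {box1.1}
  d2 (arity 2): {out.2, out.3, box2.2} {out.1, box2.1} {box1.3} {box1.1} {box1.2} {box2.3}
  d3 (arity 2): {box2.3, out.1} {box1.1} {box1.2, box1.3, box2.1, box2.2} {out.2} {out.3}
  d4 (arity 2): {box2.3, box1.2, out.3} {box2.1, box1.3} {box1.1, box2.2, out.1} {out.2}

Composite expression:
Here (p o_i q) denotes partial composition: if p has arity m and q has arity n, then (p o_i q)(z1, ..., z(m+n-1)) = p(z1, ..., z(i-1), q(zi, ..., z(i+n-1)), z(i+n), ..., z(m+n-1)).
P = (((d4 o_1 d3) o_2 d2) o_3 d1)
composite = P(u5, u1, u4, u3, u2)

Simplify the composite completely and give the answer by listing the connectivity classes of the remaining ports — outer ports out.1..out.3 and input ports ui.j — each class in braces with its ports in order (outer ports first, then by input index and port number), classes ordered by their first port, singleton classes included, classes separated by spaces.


{out.1, u2.2, u3.2, u3.3, u4.3, u5.2, u5.3} {out.2} {out.3, u2.3} {u1.1} {u1.2} {u1.3} {u2.1} {u3.1} {u4.1} {u4.2} {u5.1}

Treat the ports identified at d4 as solder joints: merge, then drop.
stage d1: inputs (u4, u3), connectivity {out.1, out.2, u3.2, u3.3, u4.3} {out.3, u4.2} {u3.1} {u4.1}, out.j its boundary
stage d2: inputs (u1, u4, u3), connectivity {out.1, out.2, out.3, u3.2, u3.3, u4.3} {u1.1} {u1.2} {u1.3} {u3.1} {u4.1} {u4.2}, out.j its boundary
stage d3: inputs (u5, u1, u4, u3), connectivity {out.1, u3.2, u3.3, u4.3, u5.2, u5.3} {out.2} {out.3} {u1.1} {u1.2} {u1.3} {u3.1} {u4.1} {u4.2} {u5.1}, out.j its boundary
stage d4: inputs (u5, u1, u4, u3, u2), connectivity {out.1, u2.2, u3.2, u3.3, u4.3, u5.2, u5.3} {out.2} {out.3, u2.3} {u1.1} {u1.2} {u1.3} {u2.1} {u3.1} {u4.1} {u4.2} {u5.1}, out.j its boundary
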